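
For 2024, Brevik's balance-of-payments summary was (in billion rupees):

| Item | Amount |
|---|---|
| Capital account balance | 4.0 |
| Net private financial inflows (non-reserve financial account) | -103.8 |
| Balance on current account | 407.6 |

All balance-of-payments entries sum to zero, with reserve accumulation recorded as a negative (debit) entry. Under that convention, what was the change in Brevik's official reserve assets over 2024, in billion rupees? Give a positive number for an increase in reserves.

307.8

Official reserve transactions balance = -(407.6 + 4.0 + (-103.8)) = -307.8
An accumulation of reserves is recorded as a debit (negative entry), so the change in the stock of reserves is the negative of that balance.
Change in official reserves = -(-307.8) = 307.8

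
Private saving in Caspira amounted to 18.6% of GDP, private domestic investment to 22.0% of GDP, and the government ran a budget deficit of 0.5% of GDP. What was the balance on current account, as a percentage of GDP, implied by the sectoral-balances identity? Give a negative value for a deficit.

By the sectoral-balances identity, CA = (S_private - I) + (T - G).
Private balance = 18.6 - 22.0 = -3.4
Government balance (T - G) = -0.5
CA = -3.4 + (-0.5) = -3.9

-3.9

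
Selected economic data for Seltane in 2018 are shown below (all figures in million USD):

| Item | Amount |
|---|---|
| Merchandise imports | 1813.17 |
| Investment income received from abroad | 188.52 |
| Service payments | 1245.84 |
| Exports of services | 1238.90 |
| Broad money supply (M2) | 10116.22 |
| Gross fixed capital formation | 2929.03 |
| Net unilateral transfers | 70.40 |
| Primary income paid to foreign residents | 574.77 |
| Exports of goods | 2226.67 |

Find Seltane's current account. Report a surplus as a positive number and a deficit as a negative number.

Goods balance = 2226.67 - 1813.17 = 413.50
Services balance = 1238.90 - 1245.84 = -6.94
Trade balance (goods + services) = 413.50 + (-6.94) = 406.56
Net primary income = 188.52 - 574.77 = -386.25
Net secondary income = 70.40
Current account = 406.56 + (-386.25) + 70.40 = 90.71

90.71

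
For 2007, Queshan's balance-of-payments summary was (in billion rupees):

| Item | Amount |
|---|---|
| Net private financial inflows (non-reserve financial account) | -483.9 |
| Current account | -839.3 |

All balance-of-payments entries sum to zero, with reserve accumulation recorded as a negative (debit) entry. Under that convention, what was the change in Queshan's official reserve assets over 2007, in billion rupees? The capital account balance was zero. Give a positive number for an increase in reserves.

Official reserve transactions balance = -((-839.3) + (-483.9)) = 1323.2
An accumulation of reserves is recorded as a debit (negative entry), so the change in the stock of reserves is the negative of that balance.
Change in official reserves = -(1323.2) = -1323.2

-1323.2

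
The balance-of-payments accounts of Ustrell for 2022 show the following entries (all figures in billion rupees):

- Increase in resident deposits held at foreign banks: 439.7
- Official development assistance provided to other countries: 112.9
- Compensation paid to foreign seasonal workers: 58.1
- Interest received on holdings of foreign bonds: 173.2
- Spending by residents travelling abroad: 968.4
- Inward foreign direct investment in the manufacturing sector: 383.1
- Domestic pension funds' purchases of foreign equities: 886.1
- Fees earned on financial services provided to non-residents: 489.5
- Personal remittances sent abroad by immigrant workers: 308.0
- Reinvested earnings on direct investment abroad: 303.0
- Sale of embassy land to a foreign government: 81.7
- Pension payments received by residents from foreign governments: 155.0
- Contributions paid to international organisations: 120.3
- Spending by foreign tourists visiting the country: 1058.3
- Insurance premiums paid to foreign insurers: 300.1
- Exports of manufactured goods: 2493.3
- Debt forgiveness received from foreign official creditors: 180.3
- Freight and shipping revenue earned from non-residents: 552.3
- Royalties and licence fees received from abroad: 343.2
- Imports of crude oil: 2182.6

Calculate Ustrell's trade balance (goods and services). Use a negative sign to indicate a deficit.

Goods: -2182.6 + 2493.3 = 310.7
Services: -968.4 + 552.3 - 300.1 + 489.5 + 343.2 + 1058.3 = 1174.8
Trade balance = 310.7 + 1174.8 = 1485.5
(Excluded from the trade balance — financial account: increase in resident deposits held at foreign banks 439.7, inward foreign direct investment in the manufacturing sector 383.1, domestic pension funds' purchases of foreign equities 886.1; secondary income: official development assistance provided to other countries 112.9, personal remittances sent abroad by immigrant workers 308.0, pension payments received by residents from foreign governments 155.0, contributions paid to international organisations 120.3; primary income: compensation paid to foreign seasonal workers 58.1, interest received on holdings of foreign bonds 173.2, reinvested earnings on direct investment abroad 303.0; capital account: sale of embassy land to a foreign government 81.7, debt forgiveness received from foreign official creditors 180.3.)

1485.5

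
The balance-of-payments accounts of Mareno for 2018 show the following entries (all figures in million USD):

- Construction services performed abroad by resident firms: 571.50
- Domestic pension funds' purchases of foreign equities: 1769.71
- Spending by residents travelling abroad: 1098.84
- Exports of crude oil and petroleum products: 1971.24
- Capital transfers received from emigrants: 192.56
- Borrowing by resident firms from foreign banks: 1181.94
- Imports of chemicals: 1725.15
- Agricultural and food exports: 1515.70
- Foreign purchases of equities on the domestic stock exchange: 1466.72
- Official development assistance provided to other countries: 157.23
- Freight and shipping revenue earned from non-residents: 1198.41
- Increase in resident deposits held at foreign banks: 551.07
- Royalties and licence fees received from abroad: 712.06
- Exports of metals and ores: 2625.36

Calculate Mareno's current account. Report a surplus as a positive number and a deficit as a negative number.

5613.05

Goods: 2625.36 + 1971.24 - 1725.15 + 1515.70 = 4387.15
Services: -1098.84 + 1198.41 + 712.06 + 571.50 = 1383.13
Secondary income: -157.23
Current account = 4387.15 + 1383.13 + (-157.23) = 5613.05
(Excluded from the current account — financial account: domestic pension funds' purchases of foreign equities 1769.71, borrowing by resident firms from foreign banks 1181.94, foreign purchases of equities on the domestic stock exchange 1466.72, increase in resident deposits held at foreign banks 551.07; capital account: capital transfers received from emigrants 192.56.)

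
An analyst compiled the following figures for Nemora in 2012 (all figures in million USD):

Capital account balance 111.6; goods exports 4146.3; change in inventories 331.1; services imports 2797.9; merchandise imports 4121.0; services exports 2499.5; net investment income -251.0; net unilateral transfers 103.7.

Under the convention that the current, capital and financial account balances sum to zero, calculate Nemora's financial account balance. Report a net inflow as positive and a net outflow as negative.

Goods balance = 4146.3 - 4121.0 = 25.3
Services balance = 2499.5 - 2797.9 = -298.4
Trade balance (goods + services) = 25.3 + (-298.4) = -273.1
Net primary income = -251.0
Net secondary income = 103.7
Current account = -273.1 + (-251.0) + 103.7 = -420.4
Financial account = -(-420.4 + 111.6) = 308.8

308.8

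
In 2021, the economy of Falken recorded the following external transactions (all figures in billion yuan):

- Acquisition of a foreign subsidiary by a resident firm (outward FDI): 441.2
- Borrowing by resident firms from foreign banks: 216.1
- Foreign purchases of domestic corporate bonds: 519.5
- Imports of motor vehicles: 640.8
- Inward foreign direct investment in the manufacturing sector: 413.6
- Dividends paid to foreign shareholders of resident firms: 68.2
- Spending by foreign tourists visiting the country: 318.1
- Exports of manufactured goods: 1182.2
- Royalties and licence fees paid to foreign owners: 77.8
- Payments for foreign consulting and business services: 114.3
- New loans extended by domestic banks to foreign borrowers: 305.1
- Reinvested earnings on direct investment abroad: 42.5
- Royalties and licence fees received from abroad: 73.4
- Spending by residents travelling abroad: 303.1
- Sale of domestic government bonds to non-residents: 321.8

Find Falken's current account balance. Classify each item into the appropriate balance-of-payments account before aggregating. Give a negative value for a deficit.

Goods: -640.8 + 1182.2 = 541.4
Services: -114.3 - 303.1 + 73.4 + 318.1 - 77.8 = -103.7
Primary income: -68.2 + 42.5 = -25.7
Current account = 541.4 + (-103.7) + (-25.7) = 412.0
(Excluded from the current account — financial account: acquisition of a foreign subsidiary by a resident firm (outward FDI) 441.2, borrowing by resident firms from foreign banks 216.1, foreign purchases of domestic corporate bonds 519.5, inward foreign direct investment in the manufacturing sector 413.6, new loans extended by domestic banks to foreign borrowers 305.1, sale of domestic government bonds to non-residents 321.8.)

412.0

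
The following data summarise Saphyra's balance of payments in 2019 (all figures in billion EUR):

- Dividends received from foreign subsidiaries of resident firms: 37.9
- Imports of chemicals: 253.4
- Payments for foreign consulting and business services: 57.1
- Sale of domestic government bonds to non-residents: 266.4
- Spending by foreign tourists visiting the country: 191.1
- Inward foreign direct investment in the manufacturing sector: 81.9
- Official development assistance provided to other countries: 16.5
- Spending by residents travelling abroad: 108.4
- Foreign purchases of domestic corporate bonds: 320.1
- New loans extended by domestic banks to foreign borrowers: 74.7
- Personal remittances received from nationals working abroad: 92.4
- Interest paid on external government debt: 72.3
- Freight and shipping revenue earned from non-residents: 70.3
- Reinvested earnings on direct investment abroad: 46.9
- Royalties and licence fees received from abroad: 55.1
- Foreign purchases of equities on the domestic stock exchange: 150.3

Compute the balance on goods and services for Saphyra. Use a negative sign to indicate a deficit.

Goods: -253.4
Services: 70.3 - 108.4 + 191.1 - 57.1 + 55.1 = 151.0
Trade balance = -253.4 + 151.0 = -102.4
(Excluded from the trade balance — primary income: dividends received from foreign subsidiaries of resident firms 37.9, interest paid on external government debt 72.3, reinvested earnings on direct investment abroad 46.9; financial account: sale of domestic government bonds to non-residents 266.4, inward foreign direct investment in the manufacturing sector 81.9, foreign purchases of domestic corporate bonds 320.1, new loans extended by domestic banks to foreign borrowers 74.7, foreign purchases of equities on the domestic stock exchange 150.3; secondary income: official development assistance provided to other countries 16.5, personal remittances received from nationals working abroad 92.4.)

-102.4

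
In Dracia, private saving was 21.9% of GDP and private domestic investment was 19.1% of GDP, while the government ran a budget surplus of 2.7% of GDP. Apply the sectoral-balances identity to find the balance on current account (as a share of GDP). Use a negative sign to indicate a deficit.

By the sectoral-balances identity, CA = (S_private - I) + (T - G).
Private balance = 21.9 - 19.1 = 2.8
Government balance (T - G) = 2.7
CA = 2.8 + 2.7 = 5.5

5.5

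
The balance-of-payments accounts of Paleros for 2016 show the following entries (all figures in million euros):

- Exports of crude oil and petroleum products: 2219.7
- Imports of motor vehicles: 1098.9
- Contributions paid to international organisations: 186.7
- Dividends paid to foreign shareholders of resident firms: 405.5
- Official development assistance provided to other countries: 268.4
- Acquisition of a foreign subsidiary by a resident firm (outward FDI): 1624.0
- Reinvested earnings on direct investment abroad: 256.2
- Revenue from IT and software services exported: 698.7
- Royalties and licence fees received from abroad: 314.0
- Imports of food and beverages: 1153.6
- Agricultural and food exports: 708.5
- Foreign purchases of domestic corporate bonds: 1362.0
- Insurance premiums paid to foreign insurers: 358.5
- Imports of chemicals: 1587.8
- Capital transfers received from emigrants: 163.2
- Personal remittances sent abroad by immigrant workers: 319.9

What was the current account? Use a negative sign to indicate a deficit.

Goods: -1098.9 - 1153.6 - 1587.8 + 2219.7 + 708.5 = -912.1
Services: 698.7 - 358.5 + 314.0 = 654.2
Primary income: 256.2 - 405.5 = -149.3
Secondary income: -319.9 - 268.4 - 186.7 = -775.0
Current account = (-912.1) + 654.2 + (-149.3) + (-775.0) = -1182.2
(Excluded from the current account — financial account: acquisition of a foreign subsidiary by a resident firm (outward FDI) 1624.0, foreign purchases of domestic corporate bonds 1362.0; capital account: capital transfers received from emigrants 163.2.)

-1182.2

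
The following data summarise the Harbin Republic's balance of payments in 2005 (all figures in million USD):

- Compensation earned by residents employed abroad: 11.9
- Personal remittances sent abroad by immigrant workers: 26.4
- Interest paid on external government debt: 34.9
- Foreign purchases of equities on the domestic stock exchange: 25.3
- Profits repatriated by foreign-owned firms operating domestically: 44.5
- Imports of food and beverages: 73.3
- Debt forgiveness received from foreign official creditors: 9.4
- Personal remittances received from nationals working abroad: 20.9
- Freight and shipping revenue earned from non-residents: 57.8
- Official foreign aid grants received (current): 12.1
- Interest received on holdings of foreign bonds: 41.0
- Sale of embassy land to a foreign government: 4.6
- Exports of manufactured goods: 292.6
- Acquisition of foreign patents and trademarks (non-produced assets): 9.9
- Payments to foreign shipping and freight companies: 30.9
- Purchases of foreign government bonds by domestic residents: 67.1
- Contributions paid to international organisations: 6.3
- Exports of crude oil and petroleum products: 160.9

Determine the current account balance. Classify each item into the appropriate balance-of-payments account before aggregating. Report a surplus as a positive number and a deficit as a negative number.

Goods: 292.6 - 73.3 + 160.9 = 380.2
Services: 57.8 - 30.9 = 26.9
Primary income: 11.9 - 44.5 - 34.9 + 41.0 = -26.5
Secondary income: -6.3 + 12.1 + 20.9 - 26.4 = 0.3
Current account = 380.2 + 26.9 + (-26.5) + 0.3 = 380.9
(Excluded from the current account — financial account: foreign purchases of equities on the domestic stock exchange 25.3, purchases of foreign government bonds by domestic residents 67.1; capital account: debt forgiveness received from foreign official creditors 9.4, sale of embassy land to a foreign government 4.6, acquisition of foreign patents and trademarks (non-produced assets) 9.9.)

380.9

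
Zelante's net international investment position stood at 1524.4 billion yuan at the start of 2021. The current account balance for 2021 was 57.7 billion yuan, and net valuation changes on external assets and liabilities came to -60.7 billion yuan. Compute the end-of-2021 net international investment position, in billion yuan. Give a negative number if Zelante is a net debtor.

Change in NIIP = current account + net valuation change = 57.7 + (-60.7) = -3.0
End-of-year NIIP = 1524.4 + (-3.0) = 1521.4

1521.4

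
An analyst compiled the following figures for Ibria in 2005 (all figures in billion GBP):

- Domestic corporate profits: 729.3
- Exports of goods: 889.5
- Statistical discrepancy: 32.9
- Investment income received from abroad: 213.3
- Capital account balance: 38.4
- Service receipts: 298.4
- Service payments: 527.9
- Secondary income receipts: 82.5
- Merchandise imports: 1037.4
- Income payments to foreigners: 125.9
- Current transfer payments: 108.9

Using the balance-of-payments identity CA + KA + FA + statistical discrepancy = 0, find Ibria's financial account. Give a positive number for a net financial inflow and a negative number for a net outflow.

Goods balance = 889.5 - 1037.4 = -147.9
Services balance = 298.4 - 527.9 = -229.5
Trade balance (goods + services) = -147.9 + (-229.5) = -377.4
Net primary income = 213.3 - 125.9 = 87.4
Net secondary income = 82.5 - 108.9 = -26.4
Current account = -377.4 + 87.4 + (-26.4) = -316.4
Financial account = -(-316.4 + 38.4 + 32.9) = 245.1

245.1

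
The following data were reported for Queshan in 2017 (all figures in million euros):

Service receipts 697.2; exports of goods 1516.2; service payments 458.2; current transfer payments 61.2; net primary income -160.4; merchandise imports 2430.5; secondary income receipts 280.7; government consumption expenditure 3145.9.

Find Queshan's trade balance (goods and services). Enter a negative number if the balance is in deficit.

-675.3

Goods balance = 1516.2 - 2430.5 = -914.3
Services balance = 697.2 - 458.2 = 239.0
Trade balance (goods + services) = -914.3 + 239.0 = -675.3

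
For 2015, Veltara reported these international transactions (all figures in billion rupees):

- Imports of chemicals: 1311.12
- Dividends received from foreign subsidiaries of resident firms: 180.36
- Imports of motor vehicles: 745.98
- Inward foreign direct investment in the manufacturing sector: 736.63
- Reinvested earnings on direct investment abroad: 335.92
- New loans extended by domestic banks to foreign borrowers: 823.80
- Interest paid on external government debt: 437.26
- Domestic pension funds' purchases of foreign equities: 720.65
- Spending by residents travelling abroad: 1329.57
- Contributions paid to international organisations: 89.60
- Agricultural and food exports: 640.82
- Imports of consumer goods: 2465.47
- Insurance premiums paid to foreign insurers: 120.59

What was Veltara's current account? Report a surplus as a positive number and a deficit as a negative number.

-5342.49

Goods: -745.98 - 2465.47 + 640.82 - 1311.12 = -3881.75
Services: -1329.57 - 120.59 = -1450.16
Primary income: 180.36 - 437.26 + 335.92 = 79.02
Secondary income: -89.60
Current account = (-3881.75) + (-1450.16) + 79.02 + (-89.60) = -5342.49
(Excluded from the current account — financial account: inward foreign direct investment in the manufacturing sector 736.63, new loans extended by domestic banks to foreign borrowers 823.80, domestic pension funds' purchases of foreign equities 720.65.)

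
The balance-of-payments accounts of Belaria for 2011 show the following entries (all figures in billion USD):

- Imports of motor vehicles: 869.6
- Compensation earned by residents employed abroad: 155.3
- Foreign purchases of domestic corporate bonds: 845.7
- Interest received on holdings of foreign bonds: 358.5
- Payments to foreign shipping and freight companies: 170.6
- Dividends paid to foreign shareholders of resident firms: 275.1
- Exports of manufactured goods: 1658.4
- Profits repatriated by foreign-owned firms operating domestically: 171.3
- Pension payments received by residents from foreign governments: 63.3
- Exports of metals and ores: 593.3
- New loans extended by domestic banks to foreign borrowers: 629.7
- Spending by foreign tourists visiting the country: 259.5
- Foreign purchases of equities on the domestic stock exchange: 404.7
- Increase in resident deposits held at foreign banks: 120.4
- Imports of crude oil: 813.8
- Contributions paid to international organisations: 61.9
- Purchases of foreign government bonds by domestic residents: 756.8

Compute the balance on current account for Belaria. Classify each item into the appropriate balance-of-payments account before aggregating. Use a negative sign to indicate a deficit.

Goods: -869.6 - 813.8 + 593.3 + 1658.4 = 568.3
Services: -170.6 + 259.5 = 88.9
Primary income: -171.3 + 155.3 - 275.1 + 358.5 = 67.4
Secondary income: -61.9 + 63.3 = 1.4
Current account = 568.3 + 88.9 + 67.4 + 1.4 = 726.0
(Excluded from the current account — financial account: foreign purchases of domestic corporate bonds 845.7, new loans extended by domestic banks to foreign borrowers 629.7, foreign purchases of equities on the domestic stock exchange 404.7, increase in resident deposits held at foreign banks 120.4, purchases of foreign government bonds by domestic residents 756.8.)

726.0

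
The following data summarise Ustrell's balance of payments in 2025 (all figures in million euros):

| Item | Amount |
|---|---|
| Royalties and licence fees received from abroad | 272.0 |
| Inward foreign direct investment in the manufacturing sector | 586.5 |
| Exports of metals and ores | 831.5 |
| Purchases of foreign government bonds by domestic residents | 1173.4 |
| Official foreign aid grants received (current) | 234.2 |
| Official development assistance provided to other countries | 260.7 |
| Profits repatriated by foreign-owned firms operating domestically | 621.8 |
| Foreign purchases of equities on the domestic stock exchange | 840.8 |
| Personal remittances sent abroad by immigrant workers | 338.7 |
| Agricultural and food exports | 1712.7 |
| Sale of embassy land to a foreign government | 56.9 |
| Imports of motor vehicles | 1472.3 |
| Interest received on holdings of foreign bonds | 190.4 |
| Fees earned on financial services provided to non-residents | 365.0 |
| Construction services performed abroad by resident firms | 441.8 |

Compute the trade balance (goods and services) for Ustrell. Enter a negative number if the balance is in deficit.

2150.7

Goods: -1472.3 + 831.5 + 1712.7 = 1071.9
Services: 365.0 + 272.0 + 441.8 = 1078.8
Trade balance = 1071.9 + 1078.8 = 2150.7
(Excluded from the trade balance — financial account: inward foreign direct investment in the manufacturing sector 586.5, purchases of foreign government bonds by domestic residents 1173.4, foreign purchases of equities on the domestic stock exchange 840.8; secondary income: official foreign aid grants received (current) 234.2, official development assistance provided to other countries 260.7, personal remittances sent abroad by immigrant workers 338.7; primary income: profits repatriated by foreign-owned firms operating domestically 621.8, interest received on holdings of foreign bonds 190.4; capital account: sale of embassy land to a foreign government 56.9.)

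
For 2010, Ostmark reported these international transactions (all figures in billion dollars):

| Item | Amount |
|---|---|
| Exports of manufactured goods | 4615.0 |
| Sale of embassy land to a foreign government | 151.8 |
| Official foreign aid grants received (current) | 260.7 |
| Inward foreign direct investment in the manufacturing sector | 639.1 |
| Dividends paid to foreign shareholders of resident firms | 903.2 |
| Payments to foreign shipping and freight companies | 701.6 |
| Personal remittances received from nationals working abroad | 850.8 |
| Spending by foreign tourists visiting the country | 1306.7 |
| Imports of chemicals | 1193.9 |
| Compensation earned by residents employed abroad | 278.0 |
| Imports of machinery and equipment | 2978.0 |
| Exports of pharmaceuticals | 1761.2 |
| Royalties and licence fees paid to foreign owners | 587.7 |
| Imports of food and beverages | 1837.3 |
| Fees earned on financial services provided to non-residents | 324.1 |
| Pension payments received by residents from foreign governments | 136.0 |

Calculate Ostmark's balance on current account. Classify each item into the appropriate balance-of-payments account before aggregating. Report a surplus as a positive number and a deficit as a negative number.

1330.8

Goods: -1193.9 - 2978.0 + 1761.2 - 1837.3 + 4615.0 = 367.0
Services: -701.6 + 324.1 + 1306.7 - 587.7 = 341.5
Primary income: 278.0 - 903.2 = -625.2
Secondary income: 136.0 + 850.8 + 260.7 = 1247.5
Current account = 367.0 + 341.5 + (-625.2) + 1247.5 = 1330.8
(Excluded from the current account — capital account: sale of embassy land to a foreign government 151.8; financial account: inward foreign direct investment in the manufacturing sector 639.1.)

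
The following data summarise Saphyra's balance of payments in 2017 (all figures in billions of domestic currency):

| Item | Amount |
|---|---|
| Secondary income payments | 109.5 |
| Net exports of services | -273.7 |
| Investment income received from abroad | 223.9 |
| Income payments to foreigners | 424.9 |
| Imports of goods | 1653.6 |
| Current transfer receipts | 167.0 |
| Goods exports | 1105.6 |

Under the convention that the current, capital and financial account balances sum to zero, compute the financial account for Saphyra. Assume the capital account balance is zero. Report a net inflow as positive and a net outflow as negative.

Goods balance = 1105.6 - 1653.6 = -548.0
Services balance = -273.7
Trade balance (goods + services) = -548.0 + (-273.7) = -821.7
Net primary income = 223.9 - 424.9 = -201.0
Net secondary income = 167.0 - 109.5 = 57.5
Current account = -821.7 + (-201.0) + 57.5 = -965.2
Financial account = -(-965.2) = 965.2

965.2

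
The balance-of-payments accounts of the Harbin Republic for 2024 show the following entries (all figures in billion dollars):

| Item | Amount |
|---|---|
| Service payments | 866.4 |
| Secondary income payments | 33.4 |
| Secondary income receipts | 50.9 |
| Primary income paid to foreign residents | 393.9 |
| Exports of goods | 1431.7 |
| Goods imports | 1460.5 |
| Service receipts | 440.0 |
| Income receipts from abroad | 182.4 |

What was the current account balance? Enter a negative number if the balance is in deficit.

Goods balance = 1431.7 - 1460.5 = -28.8
Services balance = 440.0 - 866.4 = -426.4
Trade balance (goods + services) = -28.8 + (-426.4) = -455.2
Net primary income = 182.4 - 393.9 = -211.5
Net secondary income = 50.9 - 33.4 = 17.5
Current account = -455.2 + (-211.5) + 17.5 = -649.2

-649.2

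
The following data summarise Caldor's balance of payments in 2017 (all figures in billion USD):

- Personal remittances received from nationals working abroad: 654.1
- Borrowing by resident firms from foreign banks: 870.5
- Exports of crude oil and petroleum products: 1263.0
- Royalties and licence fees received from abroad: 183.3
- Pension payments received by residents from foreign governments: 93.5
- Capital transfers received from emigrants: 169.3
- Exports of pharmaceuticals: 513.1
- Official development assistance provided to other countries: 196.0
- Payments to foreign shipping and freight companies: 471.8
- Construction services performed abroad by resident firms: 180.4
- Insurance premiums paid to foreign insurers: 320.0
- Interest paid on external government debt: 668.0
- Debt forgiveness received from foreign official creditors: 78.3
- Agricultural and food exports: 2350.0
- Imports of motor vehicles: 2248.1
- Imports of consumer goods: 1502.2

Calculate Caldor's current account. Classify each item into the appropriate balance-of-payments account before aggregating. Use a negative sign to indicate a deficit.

-168.7

Goods: -1502.2 + 2350.0 - 2248.1 + 513.1 + 1263.0 = 375.8
Services: 180.4 + 183.3 - 320.0 - 471.8 = -428.1
Primary income: -668.0
Secondary income: 654.1 + 93.5 - 196.0 = 551.6
Current account = 375.8 + (-428.1) + (-668.0) + 551.6 = -168.7
(Excluded from the current account — financial account: borrowing by resident firms from foreign banks 870.5; capital account: capital transfers received from emigrants 169.3, debt forgiveness received from foreign official creditors 78.3.)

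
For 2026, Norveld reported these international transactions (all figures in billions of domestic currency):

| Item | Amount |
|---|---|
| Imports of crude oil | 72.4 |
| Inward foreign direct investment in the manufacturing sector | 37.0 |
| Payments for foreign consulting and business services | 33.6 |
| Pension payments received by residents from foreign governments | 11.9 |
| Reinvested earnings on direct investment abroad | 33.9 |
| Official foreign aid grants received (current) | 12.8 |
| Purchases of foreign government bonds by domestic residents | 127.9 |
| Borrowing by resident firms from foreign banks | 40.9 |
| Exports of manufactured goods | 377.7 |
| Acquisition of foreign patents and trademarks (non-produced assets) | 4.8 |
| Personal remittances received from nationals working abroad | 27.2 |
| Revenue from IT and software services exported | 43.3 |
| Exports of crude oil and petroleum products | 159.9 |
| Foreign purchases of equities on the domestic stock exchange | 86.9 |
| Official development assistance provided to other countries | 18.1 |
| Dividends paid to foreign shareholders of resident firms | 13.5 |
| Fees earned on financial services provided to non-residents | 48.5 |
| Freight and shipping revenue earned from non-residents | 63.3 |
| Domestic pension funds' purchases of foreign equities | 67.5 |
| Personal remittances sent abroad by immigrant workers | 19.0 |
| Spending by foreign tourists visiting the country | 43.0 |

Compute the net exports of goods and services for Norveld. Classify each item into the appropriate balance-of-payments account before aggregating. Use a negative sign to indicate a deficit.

629.7

Goods: 159.9 - 72.4 + 377.7 = 465.2
Services: 63.3 - 33.6 + 43.0 + 48.5 + 43.3 = 164.5
Trade balance = 465.2 + 164.5 = 629.7
(Excluded from the trade balance — financial account: inward foreign direct investment in the manufacturing sector 37.0, purchases of foreign government bonds by domestic residents 127.9, borrowing by resident firms from foreign banks 40.9, foreign purchases of equities on the domestic stock exchange 86.9, domestic pension funds' purchases of foreign equities 67.5; secondary income: pension payments received by residents from foreign governments 11.9, official foreign aid grants received (current) 12.8, personal remittances received from nationals working abroad 27.2, official development assistance provided to other countries 18.1, personal remittances sent abroad by immigrant workers 19.0; primary income: reinvested earnings on direct investment abroad 33.9, dividends paid to foreign shareholders of resident firms 13.5; capital account: acquisition of foreign patents and trademarks (non-produced assets) 4.8.)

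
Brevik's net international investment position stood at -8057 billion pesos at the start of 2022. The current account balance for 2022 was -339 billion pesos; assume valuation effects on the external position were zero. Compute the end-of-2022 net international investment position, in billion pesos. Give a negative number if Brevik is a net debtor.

With no valuation effects, change in NIIP = current account = -339
End-of-year NIIP = -8057 + (-339) = -8396

-8396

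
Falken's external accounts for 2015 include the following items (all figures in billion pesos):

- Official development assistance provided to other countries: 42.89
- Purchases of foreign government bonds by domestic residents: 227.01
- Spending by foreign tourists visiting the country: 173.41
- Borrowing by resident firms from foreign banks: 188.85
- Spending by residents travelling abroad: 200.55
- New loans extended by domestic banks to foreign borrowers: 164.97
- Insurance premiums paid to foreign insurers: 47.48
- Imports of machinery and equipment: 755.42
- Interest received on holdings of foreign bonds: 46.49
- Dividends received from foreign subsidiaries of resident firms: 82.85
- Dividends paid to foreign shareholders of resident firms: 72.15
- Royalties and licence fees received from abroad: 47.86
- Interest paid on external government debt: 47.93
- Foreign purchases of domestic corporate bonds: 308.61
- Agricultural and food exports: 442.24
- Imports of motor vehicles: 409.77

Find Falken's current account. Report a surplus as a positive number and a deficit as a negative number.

-783.34

Goods: -755.42 - 409.77 + 442.24 = -722.95
Services: 47.86 - 200.55 - 47.48 + 173.41 = -26.76
Primary income: 82.85 - 47.93 + 46.49 - 72.15 = 9.26
Secondary income: -42.89
Current account = (-722.95) + (-26.76) + 9.26 + (-42.89) = -783.34
(Excluded from the current account — financial account: purchases of foreign government bonds by domestic residents 227.01, borrowing by resident firms from foreign banks 188.85, new loans extended by domestic banks to foreign borrowers 164.97, foreign purchases of domestic corporate bonds 308.61.)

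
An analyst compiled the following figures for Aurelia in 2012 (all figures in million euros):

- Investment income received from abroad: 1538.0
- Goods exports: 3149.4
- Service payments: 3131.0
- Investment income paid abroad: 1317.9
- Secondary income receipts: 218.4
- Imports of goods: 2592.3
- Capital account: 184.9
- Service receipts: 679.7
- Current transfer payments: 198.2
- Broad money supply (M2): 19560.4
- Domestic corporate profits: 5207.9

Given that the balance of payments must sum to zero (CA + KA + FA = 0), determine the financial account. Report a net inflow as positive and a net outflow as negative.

1469.0

Goods balance = 3149.4 - 2592.3 = 557.1
Services balance = 679.7 - 3131.0 = -2451.3
Trade balance (goods + services) = 557.1 + (-2451.3) = -1894.2
Net primary income = 1538.0 - 1317.9 = 220.1
Net secondary income = 218.4 - 198.2 = 20.2
Current account = -1894.2 + 220.1 + 20.2 = -1653.9
Financial account = -(-1653.9 + 184.9) = 1469.0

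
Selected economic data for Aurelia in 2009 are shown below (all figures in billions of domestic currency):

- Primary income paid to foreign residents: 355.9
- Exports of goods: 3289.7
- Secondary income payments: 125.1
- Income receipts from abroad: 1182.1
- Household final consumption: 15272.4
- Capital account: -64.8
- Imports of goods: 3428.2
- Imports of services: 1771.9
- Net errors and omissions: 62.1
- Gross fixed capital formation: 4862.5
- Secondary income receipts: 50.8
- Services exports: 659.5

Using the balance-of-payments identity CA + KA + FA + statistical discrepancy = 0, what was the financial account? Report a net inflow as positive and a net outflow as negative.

501.7

Goods balance = 3289.7 - 3428.2 = -138.5
Services balance = 659.5 - 1771.9 = -1112.4
Trade balance (goods + services) = -138.5 + (-1112.4) = -1250.9
Net primary income = 1182.1 - 355.9 = 826.2
Net secondary income = 50.8 - 125.1 = -74.3
Current account = -1250.9 + 826.2 + (-74.3) = -499.0
Financial account = -(-499.0 + (-64.8) + 62.1) = 501.7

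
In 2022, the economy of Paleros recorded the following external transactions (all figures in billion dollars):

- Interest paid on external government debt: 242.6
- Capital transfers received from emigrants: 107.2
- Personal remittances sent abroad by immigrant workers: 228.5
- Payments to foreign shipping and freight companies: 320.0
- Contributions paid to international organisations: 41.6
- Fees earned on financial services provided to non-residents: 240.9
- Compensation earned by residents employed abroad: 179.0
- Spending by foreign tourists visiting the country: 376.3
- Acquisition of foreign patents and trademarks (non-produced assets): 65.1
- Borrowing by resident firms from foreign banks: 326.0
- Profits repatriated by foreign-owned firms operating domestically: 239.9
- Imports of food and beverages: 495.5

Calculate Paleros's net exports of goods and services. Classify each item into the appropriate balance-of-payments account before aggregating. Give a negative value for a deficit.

-198.3

Goods: -495.5
Services: -320.0 + 376.3 + 240.9 = 297.2
Trade balance = -495.5 + 297.2 = -198.3
(Excluded from the trade balance — primary income: interest paid on external government debt 242.6, compensation earned by residents employed abroad 179.0, profits repatriated by foreign-owned firms operating domestically 239.9; capital account: capital transfers received from emigrants 107.2, acquisition of foreign patents and trademarks (non-produced assets) 65.1; secondary income: personal remittances sent abroad by immigrant workers 228.5, contributions paid to international organisations 41.6; financial account: borrowing by resident firms from foreign banks 326.0.)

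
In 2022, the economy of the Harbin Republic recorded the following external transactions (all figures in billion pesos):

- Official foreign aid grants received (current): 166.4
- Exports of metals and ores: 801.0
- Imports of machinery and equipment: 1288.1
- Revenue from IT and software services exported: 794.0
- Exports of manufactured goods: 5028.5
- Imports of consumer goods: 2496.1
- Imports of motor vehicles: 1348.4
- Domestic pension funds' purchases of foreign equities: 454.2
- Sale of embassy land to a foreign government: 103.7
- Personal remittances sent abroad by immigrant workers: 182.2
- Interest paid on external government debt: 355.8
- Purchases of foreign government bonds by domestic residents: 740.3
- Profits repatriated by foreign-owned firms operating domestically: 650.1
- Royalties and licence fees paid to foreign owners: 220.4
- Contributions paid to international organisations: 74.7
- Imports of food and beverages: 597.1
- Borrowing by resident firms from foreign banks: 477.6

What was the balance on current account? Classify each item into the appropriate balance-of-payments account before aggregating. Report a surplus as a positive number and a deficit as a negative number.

Goods: -1348.4 - 2496.1 - 1288.1 + 801.0 - 597.1 + 5028.5 = 99.8
Services: -220.4 + 794.0 = 573.6
Primary income: -355.8 - 650.1 = -1005.9
Secondary income: -182.2 - 74.7 + 166.4 = -90.5
Current account = 99.8 + 573.6 + (-1005.9) + (-90.5) = -423.0
(Excluded from the current account — financial account: domestic pension funds' purchases of foreign equities 454.2, purchases of foreign government bonds by domestic residents 740.3, borrowing by resident firms from foreign banks 477.6; capital account: sale of embassy land to a foreign government 103.7.)

-423.0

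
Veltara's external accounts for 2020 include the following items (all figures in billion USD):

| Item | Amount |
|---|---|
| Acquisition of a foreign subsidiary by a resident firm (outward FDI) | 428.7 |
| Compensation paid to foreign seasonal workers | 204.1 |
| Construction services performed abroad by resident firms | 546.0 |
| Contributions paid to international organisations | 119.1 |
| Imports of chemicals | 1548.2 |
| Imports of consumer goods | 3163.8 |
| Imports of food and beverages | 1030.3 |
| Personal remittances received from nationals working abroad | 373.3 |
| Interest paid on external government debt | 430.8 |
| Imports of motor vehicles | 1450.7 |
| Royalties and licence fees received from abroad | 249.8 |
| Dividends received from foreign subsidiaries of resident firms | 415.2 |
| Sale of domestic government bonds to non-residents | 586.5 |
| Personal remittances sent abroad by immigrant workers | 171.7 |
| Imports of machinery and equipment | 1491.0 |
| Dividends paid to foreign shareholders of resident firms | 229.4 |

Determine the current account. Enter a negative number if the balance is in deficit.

-8254.8

Goods: -3163.8 - 1450.7 - 1030.3 - 1548.2 - 1491.0 = -8684.0
Services: 546.0 + 249.8 = 795.8
Primary income: 415.2 - 430.8 - 204.1 - 229.4 = -449.1
Secondary income: -119.1 - 171.7 + 373.3 = 82.5
Current account = (-8684.0) + 795.8 + (-449.1) + 82.5 = -8254.8
(Excluded from the current account — financial account: acquisition of a foreign subsidiary by a resident firm (outward FDI) 428.7, sale of domestic government bonds to non-residents 586.5.)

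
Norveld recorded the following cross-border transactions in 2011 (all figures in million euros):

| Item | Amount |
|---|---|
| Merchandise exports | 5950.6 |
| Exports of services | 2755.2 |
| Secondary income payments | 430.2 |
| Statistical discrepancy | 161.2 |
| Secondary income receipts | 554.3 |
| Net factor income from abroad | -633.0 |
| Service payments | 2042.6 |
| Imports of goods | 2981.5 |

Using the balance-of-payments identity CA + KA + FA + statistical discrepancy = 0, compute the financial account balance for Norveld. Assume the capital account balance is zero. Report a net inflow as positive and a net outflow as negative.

-3334.0

Goods balance = 5950.6 - 2981.5 = 2969.1
Services balance = 2755.2 - 2042.6 = 712.6
Trade balance (goods + services) = 2969.1 + 712.6 = 3681.7
Net primary income = -633.0
Net secondary income = 554.3 - 430.2 = 124.1
Current account = 3681.7 + (-633.0) + 124.1 = 3172.8
Financial account = -(3172.8 + 161.2) = -3334.0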